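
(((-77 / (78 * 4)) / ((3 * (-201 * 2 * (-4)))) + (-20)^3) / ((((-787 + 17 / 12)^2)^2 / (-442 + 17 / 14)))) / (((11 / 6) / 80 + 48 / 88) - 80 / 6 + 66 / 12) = -1768538614829760 / 1387712322363618103853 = -0.00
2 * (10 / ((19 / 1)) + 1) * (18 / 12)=87 / 19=4.58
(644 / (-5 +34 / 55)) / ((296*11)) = -805 / 17834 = -0.05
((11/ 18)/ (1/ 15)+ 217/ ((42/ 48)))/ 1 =257.17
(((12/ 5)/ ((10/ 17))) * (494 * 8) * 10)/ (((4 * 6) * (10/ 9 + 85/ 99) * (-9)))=-28424/ 75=-378.99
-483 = -483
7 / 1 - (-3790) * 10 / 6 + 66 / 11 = 18989 / 3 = 6329.67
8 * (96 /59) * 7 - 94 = -170 /59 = -2.88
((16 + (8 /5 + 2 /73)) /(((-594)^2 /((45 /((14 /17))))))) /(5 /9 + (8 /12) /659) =36040051 /7347748716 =0.00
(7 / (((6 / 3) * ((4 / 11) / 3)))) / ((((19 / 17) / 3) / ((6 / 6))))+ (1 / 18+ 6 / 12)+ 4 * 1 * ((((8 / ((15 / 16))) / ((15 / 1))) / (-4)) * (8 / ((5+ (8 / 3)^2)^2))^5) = 632020996392099686698445317 / 8096383767105040940314200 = 78.06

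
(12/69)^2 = 16/529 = 0.03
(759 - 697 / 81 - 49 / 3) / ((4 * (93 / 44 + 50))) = 654049 / 185733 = 3.52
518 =518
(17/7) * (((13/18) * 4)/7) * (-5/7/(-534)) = 1105/824229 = 0.00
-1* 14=-14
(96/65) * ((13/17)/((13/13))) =96/85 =1.13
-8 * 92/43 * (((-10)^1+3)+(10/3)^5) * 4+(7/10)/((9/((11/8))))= -27695.58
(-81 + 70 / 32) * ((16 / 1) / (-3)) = 1261 / 3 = 420.33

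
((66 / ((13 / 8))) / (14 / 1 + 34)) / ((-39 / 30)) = -110 / 169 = -0.65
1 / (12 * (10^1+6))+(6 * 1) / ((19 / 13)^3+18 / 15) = 12702197 / 9115584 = 1.39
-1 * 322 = -322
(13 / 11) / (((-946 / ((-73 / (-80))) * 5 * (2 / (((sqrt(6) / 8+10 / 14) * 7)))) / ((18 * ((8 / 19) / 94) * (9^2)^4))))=-367662044061 / 185851160 - 2573634308427 * sqrt(6) / 7434046400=-2826.26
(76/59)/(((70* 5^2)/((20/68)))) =38/175525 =0.00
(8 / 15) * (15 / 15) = 8 / 15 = 0.53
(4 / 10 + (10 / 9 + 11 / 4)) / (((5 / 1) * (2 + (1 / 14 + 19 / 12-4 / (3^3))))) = 16107 / 66275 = 0.24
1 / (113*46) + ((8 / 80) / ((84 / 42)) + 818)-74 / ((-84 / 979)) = 1834402999 / 1091580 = 1680.50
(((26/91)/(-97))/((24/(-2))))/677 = 1/2758098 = 0.00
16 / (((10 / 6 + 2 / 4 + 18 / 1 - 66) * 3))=-32 / 275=-0.12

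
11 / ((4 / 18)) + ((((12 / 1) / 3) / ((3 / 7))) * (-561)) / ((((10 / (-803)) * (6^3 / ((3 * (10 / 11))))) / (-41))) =-1958473 / 9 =-217608.11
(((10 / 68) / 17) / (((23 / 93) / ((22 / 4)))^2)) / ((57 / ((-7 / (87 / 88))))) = -44768185 / 84237431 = -0.53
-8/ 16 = -1/ 2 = -0.50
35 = 35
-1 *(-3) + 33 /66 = 7 /2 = 3.50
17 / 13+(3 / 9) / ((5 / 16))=463 / 195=2.37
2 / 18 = 1 / 9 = 0.11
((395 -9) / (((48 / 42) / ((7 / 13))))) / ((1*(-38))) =-9457 / 1976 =-4.79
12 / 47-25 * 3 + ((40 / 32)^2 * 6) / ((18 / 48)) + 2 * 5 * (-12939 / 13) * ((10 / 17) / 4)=-15720023 / 10387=-1513.43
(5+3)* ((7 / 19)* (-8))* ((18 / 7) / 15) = -384 / 95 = -4.04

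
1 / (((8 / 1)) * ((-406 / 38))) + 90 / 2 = 73061 / 1624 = 44.99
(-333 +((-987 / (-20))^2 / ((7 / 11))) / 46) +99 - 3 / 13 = -36127119 / 239200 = -151.03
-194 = -194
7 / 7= 1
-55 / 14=-3.93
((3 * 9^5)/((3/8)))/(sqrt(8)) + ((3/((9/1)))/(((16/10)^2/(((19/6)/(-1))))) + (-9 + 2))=-8539/1152 + 118098 * sqrt(2)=167008.38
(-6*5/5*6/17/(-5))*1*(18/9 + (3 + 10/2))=72/17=4.24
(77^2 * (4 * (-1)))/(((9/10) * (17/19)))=-4506040/153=-29451.24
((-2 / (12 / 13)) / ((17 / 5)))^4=17850625 / 108243216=0.16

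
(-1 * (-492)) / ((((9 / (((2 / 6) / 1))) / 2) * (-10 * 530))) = -0.01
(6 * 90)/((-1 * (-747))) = 60/83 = 0.72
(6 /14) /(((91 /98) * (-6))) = -1 /13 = -0.08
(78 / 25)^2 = 6084 / 625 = 9.73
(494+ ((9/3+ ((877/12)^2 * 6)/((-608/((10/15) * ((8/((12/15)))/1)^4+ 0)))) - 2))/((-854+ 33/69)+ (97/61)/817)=411.12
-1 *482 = -482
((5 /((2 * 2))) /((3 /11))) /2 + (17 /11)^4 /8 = 527909 /175692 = 3.00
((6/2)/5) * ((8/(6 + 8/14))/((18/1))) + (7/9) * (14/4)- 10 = -14981/2070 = -7.24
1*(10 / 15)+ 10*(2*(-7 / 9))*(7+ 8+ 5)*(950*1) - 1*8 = -2660066 / 9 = -295562.89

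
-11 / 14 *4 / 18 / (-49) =11 / 3087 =0.00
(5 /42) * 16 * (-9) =-120 /7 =-17.14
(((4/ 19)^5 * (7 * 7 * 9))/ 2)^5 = 586871138734455061827551232/ 93076495688256089536609610280499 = 0.00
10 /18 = 5 /9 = 0.56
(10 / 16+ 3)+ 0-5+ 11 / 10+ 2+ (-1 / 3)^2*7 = 901 / 360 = 2.50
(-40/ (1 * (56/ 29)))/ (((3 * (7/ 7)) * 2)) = -145/ 42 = -3.45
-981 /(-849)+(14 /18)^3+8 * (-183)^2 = 55272456436 /206307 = 267913.63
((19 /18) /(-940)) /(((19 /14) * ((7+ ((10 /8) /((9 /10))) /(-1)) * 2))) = -7 /94940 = -0.00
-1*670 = -670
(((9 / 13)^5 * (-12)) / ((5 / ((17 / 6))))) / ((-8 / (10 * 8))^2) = -40153320 / 371293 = -108.14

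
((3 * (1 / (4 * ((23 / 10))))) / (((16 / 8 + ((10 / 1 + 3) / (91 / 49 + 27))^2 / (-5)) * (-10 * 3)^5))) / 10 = -0.00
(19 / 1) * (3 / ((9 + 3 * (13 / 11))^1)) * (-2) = -209 / 23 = -9.09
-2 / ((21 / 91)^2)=-338 / 9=-37.56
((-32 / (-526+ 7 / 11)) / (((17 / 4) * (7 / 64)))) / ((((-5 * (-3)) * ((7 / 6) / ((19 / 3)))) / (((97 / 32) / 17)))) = 10379776 / 1227546285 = 0.01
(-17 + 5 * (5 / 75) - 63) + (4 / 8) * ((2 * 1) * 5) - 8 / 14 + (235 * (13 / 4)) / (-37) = -297995 / 3108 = -95.88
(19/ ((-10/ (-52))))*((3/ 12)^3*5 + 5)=16055/ 32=501.72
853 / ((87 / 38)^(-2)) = 6456357 / 1444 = 4471.16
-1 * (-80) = 80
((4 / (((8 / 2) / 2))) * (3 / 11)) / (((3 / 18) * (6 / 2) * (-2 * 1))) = -0.55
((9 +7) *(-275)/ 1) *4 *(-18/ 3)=105600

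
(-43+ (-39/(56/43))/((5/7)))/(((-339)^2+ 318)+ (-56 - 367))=-3397/4592640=-0.00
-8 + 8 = 0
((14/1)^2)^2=38416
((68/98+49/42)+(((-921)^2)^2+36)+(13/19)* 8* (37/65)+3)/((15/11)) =221055915739016479/418950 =527642715691.65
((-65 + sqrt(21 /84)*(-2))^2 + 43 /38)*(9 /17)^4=1086311331 /3173798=342.27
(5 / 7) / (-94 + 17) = -5 / 539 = -0.01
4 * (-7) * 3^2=-252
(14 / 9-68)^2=357604 / 81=4414.86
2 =2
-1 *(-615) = 615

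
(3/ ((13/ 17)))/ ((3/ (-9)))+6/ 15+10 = -89/ 65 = -1.37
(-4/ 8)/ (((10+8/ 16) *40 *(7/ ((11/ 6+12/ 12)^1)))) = -17/ 35280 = -0.00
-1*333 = -333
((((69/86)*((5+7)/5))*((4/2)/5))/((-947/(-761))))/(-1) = -630108/1018025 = -0.62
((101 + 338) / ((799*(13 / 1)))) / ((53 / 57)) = 0.05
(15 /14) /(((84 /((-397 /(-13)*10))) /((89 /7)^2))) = 78615925 /124852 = 629.67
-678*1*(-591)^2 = -236812518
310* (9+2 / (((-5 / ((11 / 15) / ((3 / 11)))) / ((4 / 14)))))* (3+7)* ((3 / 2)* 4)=3395368 / 21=161684.19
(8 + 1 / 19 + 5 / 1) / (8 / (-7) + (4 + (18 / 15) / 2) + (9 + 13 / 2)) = 17360 / 25213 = 0.69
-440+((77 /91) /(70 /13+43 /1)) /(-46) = -12730971 /28934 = -440.00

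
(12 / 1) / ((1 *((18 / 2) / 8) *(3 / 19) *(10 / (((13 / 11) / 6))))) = 1976 / 1485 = 1.33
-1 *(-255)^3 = 16581375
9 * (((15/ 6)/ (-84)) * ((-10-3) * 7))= 195/ 8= 24.38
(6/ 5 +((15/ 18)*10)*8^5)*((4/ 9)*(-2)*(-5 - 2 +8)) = -32768144/ 135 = -242726.99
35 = 35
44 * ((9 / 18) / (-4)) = -11 / 2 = -5.50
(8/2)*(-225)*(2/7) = -1800/7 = -257.14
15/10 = 3/2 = 1.50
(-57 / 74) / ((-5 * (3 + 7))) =0.02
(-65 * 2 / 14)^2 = 86.22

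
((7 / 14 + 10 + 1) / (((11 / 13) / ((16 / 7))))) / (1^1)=31.06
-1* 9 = -9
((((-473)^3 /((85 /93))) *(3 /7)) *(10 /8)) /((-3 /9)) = 88574534829 /476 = 186080955.52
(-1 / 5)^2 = 1 / 25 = 0.04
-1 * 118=-118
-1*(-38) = 38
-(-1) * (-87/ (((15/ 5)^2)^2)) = -29/ 27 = -1.07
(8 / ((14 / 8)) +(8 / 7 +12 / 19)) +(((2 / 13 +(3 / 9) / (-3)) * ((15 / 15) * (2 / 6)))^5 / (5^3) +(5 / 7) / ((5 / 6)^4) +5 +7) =1756120883906987249 / 88572160082235375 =19.83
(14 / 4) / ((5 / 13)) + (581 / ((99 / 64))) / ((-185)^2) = 61740973 / 6776550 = 9.11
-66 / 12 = -11 / 2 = -5.50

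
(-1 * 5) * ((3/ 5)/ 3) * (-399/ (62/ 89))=35511/ 62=572.76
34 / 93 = 0.37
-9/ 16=-0.56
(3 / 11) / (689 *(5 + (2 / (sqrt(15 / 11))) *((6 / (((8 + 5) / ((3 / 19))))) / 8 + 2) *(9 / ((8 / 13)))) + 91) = -75411456 / 93036852614563 + 57568176 *sqrt(165) / 93036852614563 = 0.00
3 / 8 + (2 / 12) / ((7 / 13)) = 115 / 168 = 0.68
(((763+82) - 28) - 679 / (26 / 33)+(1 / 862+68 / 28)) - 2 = -1740548 / 39221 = -44.38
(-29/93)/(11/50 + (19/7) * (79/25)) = -10150/286347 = -0.04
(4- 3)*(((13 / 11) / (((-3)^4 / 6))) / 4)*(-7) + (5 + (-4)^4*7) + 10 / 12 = 533911 / 297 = 1797.68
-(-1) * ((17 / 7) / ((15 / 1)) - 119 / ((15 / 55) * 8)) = -45679 / 840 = -54.38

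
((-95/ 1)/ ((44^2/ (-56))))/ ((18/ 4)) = 665/ 1089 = 0.61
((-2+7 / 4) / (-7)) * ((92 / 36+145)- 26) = 547 / 126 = 4.34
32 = 32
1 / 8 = 0.12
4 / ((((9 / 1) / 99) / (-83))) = -3652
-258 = -258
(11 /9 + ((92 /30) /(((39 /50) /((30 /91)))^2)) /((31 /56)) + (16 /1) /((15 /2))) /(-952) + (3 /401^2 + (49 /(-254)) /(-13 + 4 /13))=0.01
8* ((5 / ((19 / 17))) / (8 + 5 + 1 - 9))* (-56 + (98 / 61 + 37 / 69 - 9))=-35980976 / 79971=-449.93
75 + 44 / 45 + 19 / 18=2311 / 30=77.03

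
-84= -84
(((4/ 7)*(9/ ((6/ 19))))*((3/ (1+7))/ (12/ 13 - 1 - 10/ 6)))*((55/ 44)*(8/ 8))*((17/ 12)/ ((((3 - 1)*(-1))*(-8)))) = -11115/ 28672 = -0.39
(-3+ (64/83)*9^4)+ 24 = 421647/83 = 5080.08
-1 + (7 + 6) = 12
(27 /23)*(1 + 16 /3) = 171 /23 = 7.43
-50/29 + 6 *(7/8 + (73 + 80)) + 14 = 108521/116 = 935.53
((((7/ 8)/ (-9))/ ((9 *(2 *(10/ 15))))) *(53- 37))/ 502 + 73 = 1978877/ 27108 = 73.00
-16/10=-8/5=-1.60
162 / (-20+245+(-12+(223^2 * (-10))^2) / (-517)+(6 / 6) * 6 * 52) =-83754 / 247297066459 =-0.00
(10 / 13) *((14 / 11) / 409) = 0.00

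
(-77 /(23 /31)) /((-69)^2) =-2387 /109503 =-0.02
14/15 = 0.93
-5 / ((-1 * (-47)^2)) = 5 / 2209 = 0.00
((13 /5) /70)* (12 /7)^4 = 134784 /420175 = 0.32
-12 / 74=-6 / 37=-0.16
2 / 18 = 1 / 9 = 0.11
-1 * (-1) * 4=4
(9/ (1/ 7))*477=30051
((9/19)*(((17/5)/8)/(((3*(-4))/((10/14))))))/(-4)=51/17024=0.00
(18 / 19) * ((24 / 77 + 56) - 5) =71118 / 1463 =48.61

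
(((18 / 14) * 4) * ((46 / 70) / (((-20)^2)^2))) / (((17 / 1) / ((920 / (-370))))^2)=109503 / 242330112500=0.00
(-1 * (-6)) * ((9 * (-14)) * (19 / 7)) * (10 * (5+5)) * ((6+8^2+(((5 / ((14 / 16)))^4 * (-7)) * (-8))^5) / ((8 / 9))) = -831724779182783201280076718220219923908500 / 4747561509943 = -175189890102712755588064300000.00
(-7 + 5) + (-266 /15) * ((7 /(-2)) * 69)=21403 /5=4280.60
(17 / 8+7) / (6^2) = 73 / 288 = 0.25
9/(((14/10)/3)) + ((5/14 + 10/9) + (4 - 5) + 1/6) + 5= 1570/63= 24.92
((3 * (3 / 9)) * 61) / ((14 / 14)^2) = 61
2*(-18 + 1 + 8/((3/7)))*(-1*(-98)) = 980/3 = 326.67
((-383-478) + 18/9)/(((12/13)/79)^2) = -6291751.47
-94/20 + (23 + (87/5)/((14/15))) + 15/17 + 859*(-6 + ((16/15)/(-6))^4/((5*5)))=-62413636190284/12199359375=-5116.14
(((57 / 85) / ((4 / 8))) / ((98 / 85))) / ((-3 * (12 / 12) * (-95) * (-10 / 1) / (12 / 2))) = -3 / 1225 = -0.00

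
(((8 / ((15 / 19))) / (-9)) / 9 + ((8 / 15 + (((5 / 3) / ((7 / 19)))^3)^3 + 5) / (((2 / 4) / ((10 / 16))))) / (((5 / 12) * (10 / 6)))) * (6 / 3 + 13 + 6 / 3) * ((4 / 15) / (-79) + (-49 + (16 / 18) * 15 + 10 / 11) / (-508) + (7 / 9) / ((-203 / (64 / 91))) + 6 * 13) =54808938105482143380305981942758 / 28916555106572635627125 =1895417275.80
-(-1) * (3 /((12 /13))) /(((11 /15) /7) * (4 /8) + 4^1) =1365 /1702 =0.80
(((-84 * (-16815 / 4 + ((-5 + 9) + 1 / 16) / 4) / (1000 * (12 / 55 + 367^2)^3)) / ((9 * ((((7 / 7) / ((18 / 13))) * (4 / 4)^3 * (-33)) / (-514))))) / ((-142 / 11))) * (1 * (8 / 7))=-92007471325 / 3001775803447809293011912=-0.00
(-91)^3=-753571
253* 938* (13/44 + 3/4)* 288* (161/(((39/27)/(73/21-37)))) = -3470905202688/13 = -266992707899.08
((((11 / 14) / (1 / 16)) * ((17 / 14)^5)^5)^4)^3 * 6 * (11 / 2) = 141222070737054305173814662548368844817215225016727645963815399727443212973423357144803452495526716973027652911952667329490972124779275906614774199338603925515809844933054130391034888265740216706912426501078771118573579230483677978521369137311814777082441899163887788545280809491169301027433890482519207724110746759706355099193330686673930416141334834215085677293671649314063845863793 / 13883767738174895775142527634775790473118312848099419590904640808168198545505602388417862602149579993139851536088517700249750858939388642120115938104954595114958953150687156526829137320632225913299126316285898790278226845697517128258744658757438914187010401355289207519455565924801695576794434780518309036732676372496050333819251895798717218816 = 10171739645913926112374050000000000000000.00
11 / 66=1 / 6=0.17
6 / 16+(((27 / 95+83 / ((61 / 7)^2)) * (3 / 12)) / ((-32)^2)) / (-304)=10316367653 / 27510394880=0.37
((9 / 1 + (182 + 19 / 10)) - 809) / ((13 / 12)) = -36966 / 65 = -568.71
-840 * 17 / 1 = -14280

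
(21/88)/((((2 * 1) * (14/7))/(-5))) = -105/352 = -0.30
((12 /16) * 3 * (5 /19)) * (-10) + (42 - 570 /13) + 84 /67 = -215583 /33098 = -6.51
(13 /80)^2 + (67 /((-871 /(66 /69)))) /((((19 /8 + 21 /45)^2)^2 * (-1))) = 64767239175481 /2352209464633600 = 0.03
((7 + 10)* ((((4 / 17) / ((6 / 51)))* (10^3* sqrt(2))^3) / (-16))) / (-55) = 850000000* sqrt(2) / 11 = 109280138.91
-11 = -11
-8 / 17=-0.47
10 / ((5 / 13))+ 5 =31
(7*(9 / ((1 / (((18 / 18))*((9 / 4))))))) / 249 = 189 / 332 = 0.57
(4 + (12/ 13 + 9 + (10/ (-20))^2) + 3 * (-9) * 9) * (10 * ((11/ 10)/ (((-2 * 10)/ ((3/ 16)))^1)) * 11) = 4319337/ 16640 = 259.58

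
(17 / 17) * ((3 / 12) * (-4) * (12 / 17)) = -12 / 17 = -0.71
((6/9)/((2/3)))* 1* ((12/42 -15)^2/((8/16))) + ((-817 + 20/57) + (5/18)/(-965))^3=-7674550336061773819016881/14091146341282584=-544636337.61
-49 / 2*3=-147 / 2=-73.50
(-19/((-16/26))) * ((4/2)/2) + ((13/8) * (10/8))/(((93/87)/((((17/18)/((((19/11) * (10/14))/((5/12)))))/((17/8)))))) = 15857309/508896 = 31.16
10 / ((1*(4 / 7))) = 35 / 2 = 17.50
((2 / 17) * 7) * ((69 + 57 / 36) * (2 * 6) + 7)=703.29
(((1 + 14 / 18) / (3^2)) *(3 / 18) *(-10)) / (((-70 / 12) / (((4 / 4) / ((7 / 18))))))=64 / 441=0.15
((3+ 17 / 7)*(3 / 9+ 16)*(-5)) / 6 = -665 / 9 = -73.89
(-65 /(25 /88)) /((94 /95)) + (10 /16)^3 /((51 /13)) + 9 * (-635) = -7297522601 /1227264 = -5946.17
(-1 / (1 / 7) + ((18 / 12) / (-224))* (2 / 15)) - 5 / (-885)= -7.00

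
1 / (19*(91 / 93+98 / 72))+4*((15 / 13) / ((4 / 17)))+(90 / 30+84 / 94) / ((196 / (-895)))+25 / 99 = 177361055687 / 84022366428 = 2.11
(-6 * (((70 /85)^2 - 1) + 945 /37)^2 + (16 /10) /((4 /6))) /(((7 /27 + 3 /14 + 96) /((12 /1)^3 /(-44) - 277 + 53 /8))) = 2807025431629534353 /229330522315565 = 12240.09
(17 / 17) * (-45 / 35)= -9 / 7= -1.29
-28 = -28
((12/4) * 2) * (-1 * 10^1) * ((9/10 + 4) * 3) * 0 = 0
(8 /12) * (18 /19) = 12 /19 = 0.63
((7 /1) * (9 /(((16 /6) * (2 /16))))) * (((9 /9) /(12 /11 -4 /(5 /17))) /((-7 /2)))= 1485 /344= 4.32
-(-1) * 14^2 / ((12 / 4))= 196 / 3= 65.33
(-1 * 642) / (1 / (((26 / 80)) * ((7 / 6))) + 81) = -19474 / 2537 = -7.68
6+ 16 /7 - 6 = 16 /7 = 2.29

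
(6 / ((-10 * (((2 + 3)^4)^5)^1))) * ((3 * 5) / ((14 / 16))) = -72 / 667572021484375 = -0.00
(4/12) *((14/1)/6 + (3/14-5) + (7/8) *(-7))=-1441/504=-2.86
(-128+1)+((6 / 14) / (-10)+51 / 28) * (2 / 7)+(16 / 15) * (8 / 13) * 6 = -122.55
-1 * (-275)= 275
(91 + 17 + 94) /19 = 202 /19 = 10.63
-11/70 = -0.16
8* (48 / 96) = 4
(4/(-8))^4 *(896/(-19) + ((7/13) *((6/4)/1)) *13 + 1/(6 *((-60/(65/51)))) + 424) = 27023837/1116288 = 24.21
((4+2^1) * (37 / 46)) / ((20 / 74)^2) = 151959 / 2300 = 66.07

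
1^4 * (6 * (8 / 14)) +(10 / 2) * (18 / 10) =87 / 7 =12.43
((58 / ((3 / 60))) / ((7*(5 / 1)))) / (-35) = -0.95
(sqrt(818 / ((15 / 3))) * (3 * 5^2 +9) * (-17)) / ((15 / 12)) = -5712 * sqrt(4090) / 25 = -14612.01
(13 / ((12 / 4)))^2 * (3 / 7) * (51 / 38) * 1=2873 / 266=10.80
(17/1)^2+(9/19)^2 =289.22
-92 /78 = -46 /39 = -1.18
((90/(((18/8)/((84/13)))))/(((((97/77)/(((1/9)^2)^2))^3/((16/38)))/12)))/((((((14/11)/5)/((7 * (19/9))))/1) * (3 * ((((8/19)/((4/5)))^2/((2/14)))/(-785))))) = -182159442720640/10052866681600224807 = -0.00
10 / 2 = 5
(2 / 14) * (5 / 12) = 5 / 84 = 0.06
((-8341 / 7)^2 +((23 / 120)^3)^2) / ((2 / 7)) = 207741717916757758561 / 41803776000000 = 4969448.64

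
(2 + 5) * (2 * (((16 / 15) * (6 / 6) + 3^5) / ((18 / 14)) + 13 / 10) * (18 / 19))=144494 / 57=2534.98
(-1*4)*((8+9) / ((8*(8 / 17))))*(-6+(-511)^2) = -75462235 / 16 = -4716389.69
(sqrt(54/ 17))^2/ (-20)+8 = 1333/ 170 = 7.84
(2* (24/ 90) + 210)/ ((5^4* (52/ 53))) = 83687/ 243750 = 0.34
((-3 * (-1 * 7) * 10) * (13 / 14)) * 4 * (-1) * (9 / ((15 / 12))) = -5616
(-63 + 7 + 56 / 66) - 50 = -3470 / 33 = -105.15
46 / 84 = 23 / 42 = 0.55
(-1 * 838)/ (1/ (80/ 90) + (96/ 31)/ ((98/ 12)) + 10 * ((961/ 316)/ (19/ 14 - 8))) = 2413460112/ 8852797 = 272.62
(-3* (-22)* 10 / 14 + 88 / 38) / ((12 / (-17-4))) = -3289 / 38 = -86.55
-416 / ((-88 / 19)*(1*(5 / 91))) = 1634.69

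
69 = 69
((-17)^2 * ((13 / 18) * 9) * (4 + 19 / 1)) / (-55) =-86411 / 110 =-785.55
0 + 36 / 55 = 36 / 55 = 0.65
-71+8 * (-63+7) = -519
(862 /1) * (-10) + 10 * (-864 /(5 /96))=-174508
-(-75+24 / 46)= 1713 / 23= 74.48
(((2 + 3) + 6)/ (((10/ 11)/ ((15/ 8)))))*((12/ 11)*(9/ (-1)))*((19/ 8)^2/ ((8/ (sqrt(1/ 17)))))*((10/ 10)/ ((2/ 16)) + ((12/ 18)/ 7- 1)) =-15975333*sqrt(17)/ 243712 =-270.27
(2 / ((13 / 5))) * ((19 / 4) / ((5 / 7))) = 133 / 26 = 5.12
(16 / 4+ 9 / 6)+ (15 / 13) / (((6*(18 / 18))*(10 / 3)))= 289 / 52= 5.56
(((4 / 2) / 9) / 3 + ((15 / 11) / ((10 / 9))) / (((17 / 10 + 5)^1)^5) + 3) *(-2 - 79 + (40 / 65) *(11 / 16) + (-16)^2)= 5622347768143651 / 10425666076254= 539.28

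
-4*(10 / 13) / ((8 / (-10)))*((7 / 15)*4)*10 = 2800 / 39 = 71.79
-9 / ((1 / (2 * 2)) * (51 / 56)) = -39.53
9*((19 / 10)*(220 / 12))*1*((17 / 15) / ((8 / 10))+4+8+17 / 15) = 182457 / 40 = 4561.42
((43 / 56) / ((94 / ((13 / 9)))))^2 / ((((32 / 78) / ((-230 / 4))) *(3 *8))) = -467159095 / 574588256256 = -0.00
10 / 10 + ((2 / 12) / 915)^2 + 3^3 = 843922801 / 30140100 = 28.00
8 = 8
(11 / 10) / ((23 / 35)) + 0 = 77 / 46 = 1.67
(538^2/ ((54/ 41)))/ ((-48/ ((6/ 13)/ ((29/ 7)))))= -510.06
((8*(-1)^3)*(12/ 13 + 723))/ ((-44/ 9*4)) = 84699/ 286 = 296.15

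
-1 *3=-3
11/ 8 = 1.38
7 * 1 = 7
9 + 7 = 16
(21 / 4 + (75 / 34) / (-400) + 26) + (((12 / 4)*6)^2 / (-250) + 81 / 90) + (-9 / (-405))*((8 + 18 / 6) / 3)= 56787419 / 1836000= 30.93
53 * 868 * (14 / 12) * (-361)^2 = 20983505494 / 3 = 6994501831.33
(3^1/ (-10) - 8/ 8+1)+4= 37/ 10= 3.70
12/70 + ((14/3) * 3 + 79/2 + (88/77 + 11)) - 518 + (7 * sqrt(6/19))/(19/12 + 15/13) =-31653/70 + 156 * sqrt(114)/1159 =-450.75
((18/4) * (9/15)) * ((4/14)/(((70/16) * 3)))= 72/1225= 0.06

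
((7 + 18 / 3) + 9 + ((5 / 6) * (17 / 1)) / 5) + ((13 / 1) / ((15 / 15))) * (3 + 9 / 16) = 3415 / 48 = 71.15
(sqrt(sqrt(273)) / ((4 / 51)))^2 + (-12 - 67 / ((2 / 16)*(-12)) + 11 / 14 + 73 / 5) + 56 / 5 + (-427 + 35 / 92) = -3548767 / 9660 + 2601*sqrt(273) / 16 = 2318.61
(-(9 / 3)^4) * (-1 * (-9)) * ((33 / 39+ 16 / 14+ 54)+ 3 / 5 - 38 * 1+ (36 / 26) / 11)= -68283972 / 5005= -13643.15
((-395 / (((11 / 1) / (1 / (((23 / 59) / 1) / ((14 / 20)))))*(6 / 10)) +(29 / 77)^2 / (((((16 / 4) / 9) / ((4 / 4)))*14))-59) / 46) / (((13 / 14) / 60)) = -19065904315 / 81547466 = -233.80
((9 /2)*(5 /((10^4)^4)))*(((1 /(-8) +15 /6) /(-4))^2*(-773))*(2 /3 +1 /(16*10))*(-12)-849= -139100159999999188792929 /163840000000000000000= -849.00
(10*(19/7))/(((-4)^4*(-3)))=-0.04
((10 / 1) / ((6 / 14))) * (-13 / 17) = -910 / 51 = -17.84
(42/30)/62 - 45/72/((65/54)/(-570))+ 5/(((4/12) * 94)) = 56092577/189410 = 296.14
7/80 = 0.09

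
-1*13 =-13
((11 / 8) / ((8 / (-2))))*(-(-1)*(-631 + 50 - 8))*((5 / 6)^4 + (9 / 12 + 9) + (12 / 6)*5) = 169885859 / 41472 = 4096.40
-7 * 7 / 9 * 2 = -98 / 9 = -10.89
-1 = -1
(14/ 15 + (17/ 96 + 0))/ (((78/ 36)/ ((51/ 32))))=2091/ 2560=0.82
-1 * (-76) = 76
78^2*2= 12168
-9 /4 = -2.25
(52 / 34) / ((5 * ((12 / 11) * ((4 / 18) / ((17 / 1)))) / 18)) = 3861 / 10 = 386.10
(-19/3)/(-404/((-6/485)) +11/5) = -95/489883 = -0.00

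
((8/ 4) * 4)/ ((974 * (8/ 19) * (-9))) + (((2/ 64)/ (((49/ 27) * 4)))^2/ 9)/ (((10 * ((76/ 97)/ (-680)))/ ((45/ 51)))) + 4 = 13096180109695/ 3275949293568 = 4.00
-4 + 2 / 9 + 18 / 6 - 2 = -2.78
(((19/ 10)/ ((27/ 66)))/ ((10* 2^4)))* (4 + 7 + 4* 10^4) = 2787433/ 2400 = 1161.43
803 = 803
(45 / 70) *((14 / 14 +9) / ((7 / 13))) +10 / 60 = 3559 / 294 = 12.11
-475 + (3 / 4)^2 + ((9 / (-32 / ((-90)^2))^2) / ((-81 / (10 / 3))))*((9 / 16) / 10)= -1852699 / 1024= -1809.28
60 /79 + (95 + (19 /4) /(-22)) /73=1044379 /507496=2.06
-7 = -7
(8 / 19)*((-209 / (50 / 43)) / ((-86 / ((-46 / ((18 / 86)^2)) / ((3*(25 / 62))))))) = -116013656 / 151875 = -763.88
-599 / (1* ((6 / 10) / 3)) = -2995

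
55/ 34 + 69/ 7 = 2731/ 238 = 11.47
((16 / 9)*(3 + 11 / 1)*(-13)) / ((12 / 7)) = -5096 / 27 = -188.74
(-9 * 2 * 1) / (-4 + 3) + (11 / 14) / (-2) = 493 / 28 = 17.61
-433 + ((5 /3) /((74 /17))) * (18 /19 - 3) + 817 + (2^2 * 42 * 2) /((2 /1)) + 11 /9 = 6990529 /12654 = 552.44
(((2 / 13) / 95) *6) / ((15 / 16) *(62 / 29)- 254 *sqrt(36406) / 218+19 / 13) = -355453696 *sqrt(36406) / 1551362775670775- 1057341856 / 1551362775670775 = -0.00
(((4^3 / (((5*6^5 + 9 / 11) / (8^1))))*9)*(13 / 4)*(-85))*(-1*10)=15558400 / 47521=327.40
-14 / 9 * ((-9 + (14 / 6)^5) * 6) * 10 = -4093600 / 729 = -5615.36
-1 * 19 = -19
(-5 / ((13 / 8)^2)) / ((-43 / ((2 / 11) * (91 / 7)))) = 640 / 6149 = 0.10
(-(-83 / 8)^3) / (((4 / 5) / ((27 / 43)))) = 77191245 / 88064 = 876.54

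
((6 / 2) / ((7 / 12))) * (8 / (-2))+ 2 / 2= -137 / 7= -19.57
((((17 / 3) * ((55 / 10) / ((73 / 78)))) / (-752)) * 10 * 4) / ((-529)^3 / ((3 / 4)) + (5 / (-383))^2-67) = 5349014385 / 596040014364757276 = 0.00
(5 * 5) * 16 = 400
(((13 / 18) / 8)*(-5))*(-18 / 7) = 65 / 56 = 1.16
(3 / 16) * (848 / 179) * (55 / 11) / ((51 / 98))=25970 / 3043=8.53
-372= -372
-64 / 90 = -32 / 45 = -0.71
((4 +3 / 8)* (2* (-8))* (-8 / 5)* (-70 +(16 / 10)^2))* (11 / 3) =-692384 / 25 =-27695.36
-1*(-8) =8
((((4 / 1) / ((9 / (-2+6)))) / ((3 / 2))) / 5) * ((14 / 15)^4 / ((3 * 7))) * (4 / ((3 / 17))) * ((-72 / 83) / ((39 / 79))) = -7547273216 / 22122871875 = -0.34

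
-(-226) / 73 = 3.10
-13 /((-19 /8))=104 /19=5.47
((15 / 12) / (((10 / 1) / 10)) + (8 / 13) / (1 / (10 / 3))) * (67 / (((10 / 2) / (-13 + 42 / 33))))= -296743 / 572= -518.78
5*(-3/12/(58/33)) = -165/232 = -0.71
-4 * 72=-288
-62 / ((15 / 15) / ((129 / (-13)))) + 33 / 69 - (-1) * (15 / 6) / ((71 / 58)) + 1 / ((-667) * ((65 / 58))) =2850916 / 4615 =617.75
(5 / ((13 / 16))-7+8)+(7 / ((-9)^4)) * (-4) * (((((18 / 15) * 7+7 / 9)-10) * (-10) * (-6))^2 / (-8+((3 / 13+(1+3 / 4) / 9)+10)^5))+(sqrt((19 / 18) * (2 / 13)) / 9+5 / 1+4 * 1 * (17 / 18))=sqrt(247) / 351+5153110856498638497592 / 323453413230657355035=15.98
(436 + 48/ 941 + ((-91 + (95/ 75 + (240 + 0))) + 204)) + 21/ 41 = 790.83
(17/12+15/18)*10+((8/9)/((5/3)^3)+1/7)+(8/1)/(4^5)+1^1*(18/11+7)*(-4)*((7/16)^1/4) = 23487169/1232000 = 19.06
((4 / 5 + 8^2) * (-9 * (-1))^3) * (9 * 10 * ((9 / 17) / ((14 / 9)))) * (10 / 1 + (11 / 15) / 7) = 60896761308 / 4165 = 14621071.14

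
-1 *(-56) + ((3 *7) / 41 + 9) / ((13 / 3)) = 58.20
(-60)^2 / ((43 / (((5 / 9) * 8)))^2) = 640000 / 16641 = 38.46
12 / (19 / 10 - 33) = -120 / 311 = -0.39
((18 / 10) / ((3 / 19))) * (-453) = -25821 / 5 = -5164.20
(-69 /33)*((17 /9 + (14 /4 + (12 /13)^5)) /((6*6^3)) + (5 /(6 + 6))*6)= -45360813601 /8661523104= -5.24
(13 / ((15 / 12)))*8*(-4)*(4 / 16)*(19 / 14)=-3952 / 35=-112.91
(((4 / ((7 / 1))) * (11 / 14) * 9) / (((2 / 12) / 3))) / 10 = 1782 / 245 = 7.27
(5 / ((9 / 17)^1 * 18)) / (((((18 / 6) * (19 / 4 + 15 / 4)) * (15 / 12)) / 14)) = 56 / 243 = 0.23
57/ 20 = 2.85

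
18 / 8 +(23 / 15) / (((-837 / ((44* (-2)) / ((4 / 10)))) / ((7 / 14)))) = 2.45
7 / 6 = 1.17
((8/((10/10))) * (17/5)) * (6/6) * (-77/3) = -10472/15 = -698.13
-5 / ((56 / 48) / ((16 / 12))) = -40 / 7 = -5.71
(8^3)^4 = 68719476736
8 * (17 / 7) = 136 / 7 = 19.43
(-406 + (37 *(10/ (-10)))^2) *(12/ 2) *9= 52002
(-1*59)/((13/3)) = -177/13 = -13.62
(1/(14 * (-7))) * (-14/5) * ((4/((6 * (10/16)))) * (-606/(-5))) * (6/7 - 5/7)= 3232/6125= 0.53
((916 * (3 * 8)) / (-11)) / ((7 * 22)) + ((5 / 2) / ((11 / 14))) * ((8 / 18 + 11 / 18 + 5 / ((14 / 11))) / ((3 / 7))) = 549446 / 22869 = 24.03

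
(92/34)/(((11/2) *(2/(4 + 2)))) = 276/187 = 1.48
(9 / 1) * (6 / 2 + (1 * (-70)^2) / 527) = 58329 / 527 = 110.68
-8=-8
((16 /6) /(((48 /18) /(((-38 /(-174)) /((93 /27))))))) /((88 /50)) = 1425 /39556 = 0.04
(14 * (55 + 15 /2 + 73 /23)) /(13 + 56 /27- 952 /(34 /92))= -0.36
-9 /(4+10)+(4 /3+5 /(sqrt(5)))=29 /42+sqrt(5)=2.93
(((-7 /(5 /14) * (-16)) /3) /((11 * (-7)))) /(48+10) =-112 /4785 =-0.02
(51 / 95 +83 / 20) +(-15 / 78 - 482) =-2358877 / 4940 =-477.51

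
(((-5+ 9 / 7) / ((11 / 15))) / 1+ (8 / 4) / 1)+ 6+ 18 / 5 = 2516 / 385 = 6.54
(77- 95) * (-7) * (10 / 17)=1260 / 17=74.12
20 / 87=0.23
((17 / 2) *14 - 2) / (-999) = -13 / 111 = -0.12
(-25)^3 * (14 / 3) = -218750 / 3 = -72916.67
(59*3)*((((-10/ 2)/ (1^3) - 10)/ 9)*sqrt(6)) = -295*sqrt(6) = -722.60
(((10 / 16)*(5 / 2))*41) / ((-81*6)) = -0.13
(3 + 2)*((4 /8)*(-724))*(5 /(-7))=9050 /7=1292.86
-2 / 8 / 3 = -1 / 12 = -0.08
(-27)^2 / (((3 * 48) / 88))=891 / 2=445.50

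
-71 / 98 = -0.72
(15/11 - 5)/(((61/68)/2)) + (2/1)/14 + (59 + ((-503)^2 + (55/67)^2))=5335742797068/21084833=253060.71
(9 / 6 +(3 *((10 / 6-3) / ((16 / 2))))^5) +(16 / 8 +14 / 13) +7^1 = 4803 / 416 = 11.55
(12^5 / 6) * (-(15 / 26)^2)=-2332800 / 169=-13803.55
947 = 947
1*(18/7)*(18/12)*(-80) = -2160/7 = -308.57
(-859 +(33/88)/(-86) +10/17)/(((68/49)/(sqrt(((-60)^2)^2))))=-2226832.42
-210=-210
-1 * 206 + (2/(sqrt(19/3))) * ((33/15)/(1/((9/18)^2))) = -206 + 11 * sqrt(57)/190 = -205.56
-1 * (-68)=68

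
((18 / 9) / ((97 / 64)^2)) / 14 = 4096 / 65863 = 0.06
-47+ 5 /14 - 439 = -6799 /14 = -485.64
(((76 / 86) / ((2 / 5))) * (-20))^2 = 3610000 / 1849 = 1952.41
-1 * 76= -76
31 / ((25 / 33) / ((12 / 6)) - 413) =-2046 / 27233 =-0.08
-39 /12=-13 /4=-3.25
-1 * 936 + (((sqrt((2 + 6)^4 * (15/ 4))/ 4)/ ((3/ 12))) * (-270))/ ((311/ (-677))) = -936 + 5849280 * sqrt(15)/ 311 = 71906.97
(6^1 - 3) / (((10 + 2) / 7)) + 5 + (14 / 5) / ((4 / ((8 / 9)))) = 1327 / 180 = 7.37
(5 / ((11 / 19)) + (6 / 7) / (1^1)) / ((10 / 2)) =731 / 385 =1.90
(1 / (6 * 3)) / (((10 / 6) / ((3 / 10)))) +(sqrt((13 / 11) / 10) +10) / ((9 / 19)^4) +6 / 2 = 130321 * sqrt(1430) / 721710 +132295861 / 656100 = 208.47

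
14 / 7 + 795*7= 5567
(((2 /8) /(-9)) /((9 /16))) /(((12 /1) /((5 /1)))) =-5 /243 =-0.02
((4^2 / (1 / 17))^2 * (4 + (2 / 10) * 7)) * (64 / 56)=15980544 / 35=456586.97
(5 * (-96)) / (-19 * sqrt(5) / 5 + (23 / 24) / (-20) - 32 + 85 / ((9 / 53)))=-466318771200 / 455004257881 - 3782246400 * sqrt(5) / 455004257881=-1.04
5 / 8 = 0.62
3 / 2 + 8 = 19 / 2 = 9.50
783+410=1193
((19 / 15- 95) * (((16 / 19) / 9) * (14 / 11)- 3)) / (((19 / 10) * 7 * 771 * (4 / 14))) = 0.09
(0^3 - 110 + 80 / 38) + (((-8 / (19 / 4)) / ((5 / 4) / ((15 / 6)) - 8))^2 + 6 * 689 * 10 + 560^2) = 28821241846 / 81225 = 354832.16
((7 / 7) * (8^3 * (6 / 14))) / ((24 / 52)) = 3328 / 7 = 475.43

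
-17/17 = -1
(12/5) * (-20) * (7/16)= -21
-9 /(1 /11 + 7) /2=-33 /52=-0.63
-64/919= -0.07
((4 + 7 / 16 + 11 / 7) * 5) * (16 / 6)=80.12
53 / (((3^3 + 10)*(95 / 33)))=1749 / 3515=0.50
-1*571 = -571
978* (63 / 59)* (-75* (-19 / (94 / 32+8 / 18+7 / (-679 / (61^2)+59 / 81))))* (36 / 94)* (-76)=-711466342612704000 / 266168615081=-2672991.11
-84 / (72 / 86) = -301 / 3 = -100.33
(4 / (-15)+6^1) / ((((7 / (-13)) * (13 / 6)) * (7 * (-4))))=43 / 245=0.18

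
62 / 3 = 20.67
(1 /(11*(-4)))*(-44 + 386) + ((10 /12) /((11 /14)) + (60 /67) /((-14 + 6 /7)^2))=-31378243 /4678476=-6.71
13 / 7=1.86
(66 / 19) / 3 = 22 / 19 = 1.16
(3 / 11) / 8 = 0.03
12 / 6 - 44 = -42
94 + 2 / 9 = 848 / 9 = 94.22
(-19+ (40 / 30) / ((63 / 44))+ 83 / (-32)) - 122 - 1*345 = -487.66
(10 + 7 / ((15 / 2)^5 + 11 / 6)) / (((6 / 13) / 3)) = 148093933 / 2278301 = 65.00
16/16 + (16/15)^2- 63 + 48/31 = -413714/6975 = -59.31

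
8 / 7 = 1.14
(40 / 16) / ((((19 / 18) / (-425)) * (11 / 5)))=-95625 / 209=-457.54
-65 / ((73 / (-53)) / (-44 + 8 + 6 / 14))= -857805 / 511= -1678.68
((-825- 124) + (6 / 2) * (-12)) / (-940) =197 / 188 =1.05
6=6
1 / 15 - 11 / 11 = -14 / 15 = -0.93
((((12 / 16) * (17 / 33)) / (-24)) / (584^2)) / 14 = -17 / 5042171904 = -0.00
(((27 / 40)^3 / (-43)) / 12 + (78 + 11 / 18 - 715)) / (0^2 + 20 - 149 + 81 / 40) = 63048379049 / 12579667200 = 5.01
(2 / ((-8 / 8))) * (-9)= 18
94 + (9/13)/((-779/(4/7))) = 6663530/70889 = 94.00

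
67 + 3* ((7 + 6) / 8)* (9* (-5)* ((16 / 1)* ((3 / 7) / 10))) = -584 / 7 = -83.43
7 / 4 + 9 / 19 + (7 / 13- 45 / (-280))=40429 / 13832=2.92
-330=-330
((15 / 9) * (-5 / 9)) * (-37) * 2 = 1850 / 27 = 68.52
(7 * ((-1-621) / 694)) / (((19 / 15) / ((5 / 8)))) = -163275 / 52744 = -3.10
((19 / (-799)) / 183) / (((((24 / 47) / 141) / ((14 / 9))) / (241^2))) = -363064331 / 111996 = -3241.76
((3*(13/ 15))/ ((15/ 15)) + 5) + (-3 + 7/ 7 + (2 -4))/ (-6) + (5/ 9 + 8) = 757/ 45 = 16.82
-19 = -19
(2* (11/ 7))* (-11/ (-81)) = 242/ 567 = 0.43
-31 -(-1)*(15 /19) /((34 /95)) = -979 /34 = -28.79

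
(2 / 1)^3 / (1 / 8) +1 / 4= 257 / 4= 64.25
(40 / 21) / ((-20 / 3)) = -2 / 7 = -0.29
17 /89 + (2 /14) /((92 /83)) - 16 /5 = -825381 /286580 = -2.88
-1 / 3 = -0.33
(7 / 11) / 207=7 / 2277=0.00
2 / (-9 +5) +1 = 1 / 2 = 0.50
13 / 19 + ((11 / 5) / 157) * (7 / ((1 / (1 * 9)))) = 1.57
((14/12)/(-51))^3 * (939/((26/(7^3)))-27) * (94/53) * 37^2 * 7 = -16549478043875/6580550808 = -2514.91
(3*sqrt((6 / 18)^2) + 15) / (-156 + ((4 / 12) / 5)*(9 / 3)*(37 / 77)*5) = -0.10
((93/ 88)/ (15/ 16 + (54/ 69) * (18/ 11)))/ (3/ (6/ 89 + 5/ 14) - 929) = -754354/ 1459695079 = -0.00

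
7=7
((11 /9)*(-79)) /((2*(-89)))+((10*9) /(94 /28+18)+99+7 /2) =25687823 /239499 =107.26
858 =858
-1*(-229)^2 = -52441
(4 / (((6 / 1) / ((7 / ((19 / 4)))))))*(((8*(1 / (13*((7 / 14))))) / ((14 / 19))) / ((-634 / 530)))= -16960 / 12363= -1.37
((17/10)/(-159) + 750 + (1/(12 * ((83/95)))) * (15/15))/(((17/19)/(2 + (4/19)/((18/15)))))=2045765981/1121745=1823.74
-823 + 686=-137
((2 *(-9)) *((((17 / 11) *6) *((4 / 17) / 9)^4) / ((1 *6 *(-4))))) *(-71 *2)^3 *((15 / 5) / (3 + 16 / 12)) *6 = -733001728 / 18969093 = -38.64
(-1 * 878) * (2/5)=-1756/5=-351.20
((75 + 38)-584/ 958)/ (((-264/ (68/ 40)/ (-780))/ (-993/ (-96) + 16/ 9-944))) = -1064357446945/ 2023296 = -526051.28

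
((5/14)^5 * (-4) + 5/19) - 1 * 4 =-9605751/2554664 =-3.76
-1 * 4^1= -4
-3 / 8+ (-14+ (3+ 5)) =-51 / 8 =-6.38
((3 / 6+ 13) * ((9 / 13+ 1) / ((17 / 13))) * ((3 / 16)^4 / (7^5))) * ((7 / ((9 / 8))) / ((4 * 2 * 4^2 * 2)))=0.00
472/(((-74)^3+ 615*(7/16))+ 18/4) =-7552/6479207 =-0.00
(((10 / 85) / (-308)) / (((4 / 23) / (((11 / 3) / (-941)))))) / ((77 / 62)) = 713 / 103468596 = 0.00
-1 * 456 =-456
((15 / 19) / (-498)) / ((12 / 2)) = -5 / 18924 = -0.00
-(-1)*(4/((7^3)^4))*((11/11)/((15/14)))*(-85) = -136/5931980229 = -0.00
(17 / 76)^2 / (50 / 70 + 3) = 2023 / 150176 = 0.01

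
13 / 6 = 2.17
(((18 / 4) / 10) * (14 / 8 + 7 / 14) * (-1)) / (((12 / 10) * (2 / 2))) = -27 / 32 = -0.84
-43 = -43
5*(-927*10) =-46350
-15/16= -0.94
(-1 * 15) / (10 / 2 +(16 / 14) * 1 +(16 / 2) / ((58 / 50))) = -3045 / 2647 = -1.15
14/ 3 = 4.67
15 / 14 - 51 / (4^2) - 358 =-40333 / 112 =-360.12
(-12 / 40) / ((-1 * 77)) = 3 / 770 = 0.00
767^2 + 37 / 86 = 588289.43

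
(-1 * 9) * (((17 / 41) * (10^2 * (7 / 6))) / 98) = -1275 / 287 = -4.44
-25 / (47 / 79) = -1975 / 47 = -42.02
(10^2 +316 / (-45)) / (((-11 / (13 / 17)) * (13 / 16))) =-66944 / 8415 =-7.96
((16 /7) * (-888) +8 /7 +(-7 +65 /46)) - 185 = -714569 /322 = -2219.16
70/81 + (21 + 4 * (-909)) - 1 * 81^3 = -43339466/81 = -535055.14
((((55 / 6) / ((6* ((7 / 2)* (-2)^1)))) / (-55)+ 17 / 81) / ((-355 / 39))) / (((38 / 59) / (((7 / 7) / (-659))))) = 74399 / 1344154392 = 0.00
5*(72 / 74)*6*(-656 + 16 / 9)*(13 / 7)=-9185280 / 259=-35464.40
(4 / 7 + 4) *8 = 256 / 7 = 36.57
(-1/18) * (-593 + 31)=281/9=31.22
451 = 451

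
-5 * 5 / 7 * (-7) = 25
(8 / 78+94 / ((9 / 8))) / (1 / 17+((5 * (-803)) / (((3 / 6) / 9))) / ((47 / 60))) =-7820612 / 8624696301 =-0.00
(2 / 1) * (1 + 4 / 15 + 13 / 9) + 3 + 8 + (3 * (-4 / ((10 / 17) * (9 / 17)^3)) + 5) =-141014 / 1215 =-116.06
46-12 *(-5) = 106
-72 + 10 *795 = 7878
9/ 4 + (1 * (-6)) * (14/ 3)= -103/ 4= -25.75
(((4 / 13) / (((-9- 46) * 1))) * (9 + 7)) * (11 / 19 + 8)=-10432 / 13585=-0.77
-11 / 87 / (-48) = 11 / 4176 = 0.00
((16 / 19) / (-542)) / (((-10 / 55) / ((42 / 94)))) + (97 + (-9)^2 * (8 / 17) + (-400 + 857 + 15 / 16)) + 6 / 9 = 593.73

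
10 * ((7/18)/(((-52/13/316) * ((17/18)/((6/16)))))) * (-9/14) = 10665/136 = 78.42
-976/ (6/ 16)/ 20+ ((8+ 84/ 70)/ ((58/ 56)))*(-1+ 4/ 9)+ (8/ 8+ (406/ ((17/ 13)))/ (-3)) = -5270233/ 22185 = -237.56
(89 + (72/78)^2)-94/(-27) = 425881/4563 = 93.33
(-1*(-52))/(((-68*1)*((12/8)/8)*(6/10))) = -1040/153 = -6.80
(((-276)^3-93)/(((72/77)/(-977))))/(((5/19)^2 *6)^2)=127237124416.48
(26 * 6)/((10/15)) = 234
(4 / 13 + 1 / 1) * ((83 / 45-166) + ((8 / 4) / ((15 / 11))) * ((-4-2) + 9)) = -9401 / 45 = -208.91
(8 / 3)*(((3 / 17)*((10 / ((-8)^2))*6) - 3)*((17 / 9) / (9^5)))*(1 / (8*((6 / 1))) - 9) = 110767 / 51018336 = 0.00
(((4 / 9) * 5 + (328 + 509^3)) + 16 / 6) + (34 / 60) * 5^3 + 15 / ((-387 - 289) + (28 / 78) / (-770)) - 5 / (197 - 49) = 254702491472874461 / 1931427972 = 131872632.67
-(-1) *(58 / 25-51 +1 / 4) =-4843 / 100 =-48.43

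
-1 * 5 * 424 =-2120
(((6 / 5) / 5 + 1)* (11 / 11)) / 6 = 31 / 150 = 0.21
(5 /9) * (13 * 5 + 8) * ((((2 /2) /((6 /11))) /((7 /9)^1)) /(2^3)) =11.95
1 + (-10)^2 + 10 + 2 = 113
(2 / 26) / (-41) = -1 / 533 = -0.00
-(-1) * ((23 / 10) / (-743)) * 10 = -23 / 743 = -0.03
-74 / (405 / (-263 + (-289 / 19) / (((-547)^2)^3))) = 3301746852097916262116 / 68708636065134933885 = 48.05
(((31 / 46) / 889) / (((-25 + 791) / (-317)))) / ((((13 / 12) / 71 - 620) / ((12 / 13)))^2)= -256804509888 / 369280408739279547601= -0.00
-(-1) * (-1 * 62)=-62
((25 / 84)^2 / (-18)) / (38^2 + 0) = -625 / 183399552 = -0.00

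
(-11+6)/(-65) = 1/13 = 0.08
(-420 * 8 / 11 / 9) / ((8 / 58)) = -8120 / 33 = -246.06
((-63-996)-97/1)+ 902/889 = -1026782/889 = -1154.99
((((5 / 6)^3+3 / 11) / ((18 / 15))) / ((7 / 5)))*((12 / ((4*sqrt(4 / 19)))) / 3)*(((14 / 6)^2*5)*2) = 1770125*sqrt(19) / 128304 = 60.14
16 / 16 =1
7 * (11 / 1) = 77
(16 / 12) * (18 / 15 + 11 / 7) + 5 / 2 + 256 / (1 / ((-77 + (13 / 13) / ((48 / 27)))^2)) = 314104391 / 210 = 1495735.20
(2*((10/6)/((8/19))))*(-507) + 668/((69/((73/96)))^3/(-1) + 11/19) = -88659370295825851/22088907018676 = -4013.75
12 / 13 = 0.92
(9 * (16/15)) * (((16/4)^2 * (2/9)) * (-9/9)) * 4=-2048/15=-136.53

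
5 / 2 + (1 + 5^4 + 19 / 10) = 3152 / 5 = 630.40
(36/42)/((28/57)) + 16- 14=367/98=3.74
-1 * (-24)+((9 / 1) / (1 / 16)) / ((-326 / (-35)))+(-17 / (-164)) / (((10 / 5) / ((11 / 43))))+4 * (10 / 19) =41.58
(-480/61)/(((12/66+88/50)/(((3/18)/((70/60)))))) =-0.58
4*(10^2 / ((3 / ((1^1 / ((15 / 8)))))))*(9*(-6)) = -3840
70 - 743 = -673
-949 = -949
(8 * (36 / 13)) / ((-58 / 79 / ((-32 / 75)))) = 121344 / 9425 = 12.87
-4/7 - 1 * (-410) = 2866/7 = 409.43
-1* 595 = -595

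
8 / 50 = 4 / 25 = 0.16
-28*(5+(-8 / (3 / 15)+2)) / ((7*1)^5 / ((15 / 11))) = 180 / 2401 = 0.07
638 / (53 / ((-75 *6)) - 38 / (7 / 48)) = -2009700 / 821171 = -2.45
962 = 962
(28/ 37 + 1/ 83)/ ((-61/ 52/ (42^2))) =-216569808/ 187331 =-1156.08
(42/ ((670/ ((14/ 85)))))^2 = 86436/ 810825625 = 0.00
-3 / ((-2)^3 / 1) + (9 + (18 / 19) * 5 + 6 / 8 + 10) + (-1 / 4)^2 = 7577 / 304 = 24.92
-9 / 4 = -2.25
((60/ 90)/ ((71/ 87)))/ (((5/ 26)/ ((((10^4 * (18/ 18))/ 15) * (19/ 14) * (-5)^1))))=-28652000/ 1491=-19216.63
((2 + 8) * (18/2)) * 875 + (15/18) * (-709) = 468955/6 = 78159.17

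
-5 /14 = -0.36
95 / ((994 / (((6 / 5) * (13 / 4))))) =741 / 1988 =0.37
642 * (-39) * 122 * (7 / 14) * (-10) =15273180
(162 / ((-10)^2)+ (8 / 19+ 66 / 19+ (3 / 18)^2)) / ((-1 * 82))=-94777 / 1402200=-0.07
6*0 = 0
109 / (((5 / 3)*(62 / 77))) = 25179 / 310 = 81.22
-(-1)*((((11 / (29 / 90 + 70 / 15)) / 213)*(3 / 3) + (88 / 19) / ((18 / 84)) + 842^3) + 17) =596947726.62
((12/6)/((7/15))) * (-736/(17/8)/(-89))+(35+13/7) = 566994/10591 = 53.54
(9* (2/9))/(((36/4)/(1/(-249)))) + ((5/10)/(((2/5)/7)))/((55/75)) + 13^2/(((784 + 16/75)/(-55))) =113501273/1449873216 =0.08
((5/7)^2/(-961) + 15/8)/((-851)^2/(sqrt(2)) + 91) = -9179755/14112359969043812 + 511383673135 * sqrt(2)/197573039566613368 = 0.00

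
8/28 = 2/7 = 0.29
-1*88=-88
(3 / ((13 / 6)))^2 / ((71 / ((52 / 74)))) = 648 / 34151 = 0.02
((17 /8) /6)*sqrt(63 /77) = 17*sqrt(11) /176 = 0.32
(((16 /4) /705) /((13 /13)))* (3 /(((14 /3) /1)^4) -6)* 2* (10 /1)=-0.68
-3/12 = -1/4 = -0.25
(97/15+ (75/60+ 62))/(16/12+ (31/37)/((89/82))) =13774619/415960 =33.12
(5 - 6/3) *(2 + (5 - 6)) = 3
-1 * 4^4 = -256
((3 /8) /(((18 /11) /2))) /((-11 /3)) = -0.12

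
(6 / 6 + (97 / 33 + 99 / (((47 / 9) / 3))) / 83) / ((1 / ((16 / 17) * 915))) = 1080924880 / 729487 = 1481.76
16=16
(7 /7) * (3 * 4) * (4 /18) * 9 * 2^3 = 192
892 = 892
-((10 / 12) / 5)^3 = -1 / 216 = -0.00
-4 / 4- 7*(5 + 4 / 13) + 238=2598 / 13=199.85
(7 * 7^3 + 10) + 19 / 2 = 4841 / 2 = 2420.50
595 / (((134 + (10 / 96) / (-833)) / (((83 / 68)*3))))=87115140 / 5357851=16.26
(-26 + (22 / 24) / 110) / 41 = -0.63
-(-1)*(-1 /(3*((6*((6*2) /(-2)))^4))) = -1 /5038848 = -0.00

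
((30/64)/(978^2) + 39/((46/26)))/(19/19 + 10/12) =5172665587/430205248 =12.02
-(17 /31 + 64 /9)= -2137 /279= -7.66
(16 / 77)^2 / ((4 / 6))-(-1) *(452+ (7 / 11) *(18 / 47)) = 126041638 / 278663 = 452.31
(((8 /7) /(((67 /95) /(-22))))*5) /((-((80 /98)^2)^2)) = 172120487 /428800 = 401.40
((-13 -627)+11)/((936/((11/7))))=-6919/6552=-1.06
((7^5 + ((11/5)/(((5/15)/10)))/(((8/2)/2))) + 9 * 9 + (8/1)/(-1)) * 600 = 10147800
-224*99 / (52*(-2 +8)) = -924 / 13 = -71.08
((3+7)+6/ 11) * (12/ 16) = 87/ 11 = 7.91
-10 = -10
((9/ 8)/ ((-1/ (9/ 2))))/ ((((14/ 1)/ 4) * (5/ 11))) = -891/ 280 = -3.18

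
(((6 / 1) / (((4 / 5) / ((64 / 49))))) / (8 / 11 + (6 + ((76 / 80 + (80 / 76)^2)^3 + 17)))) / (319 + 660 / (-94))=2830280200960000 / 2924452950423214791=0.00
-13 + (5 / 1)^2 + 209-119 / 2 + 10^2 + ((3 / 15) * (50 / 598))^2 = 46756773 / 178802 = 261.50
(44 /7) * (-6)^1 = -264 /7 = -37.71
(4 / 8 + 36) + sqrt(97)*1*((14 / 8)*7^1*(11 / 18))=110.23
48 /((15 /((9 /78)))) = 24 /65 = 0.37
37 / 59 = 0.63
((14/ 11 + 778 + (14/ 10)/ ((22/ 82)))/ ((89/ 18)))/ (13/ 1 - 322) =-258882/ 504185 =-0.51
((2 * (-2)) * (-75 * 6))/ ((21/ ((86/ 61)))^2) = 8.11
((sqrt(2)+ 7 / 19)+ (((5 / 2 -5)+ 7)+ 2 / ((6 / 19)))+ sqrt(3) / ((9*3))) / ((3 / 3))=sqrt(3) / 27+ sqrt(2)+ 1277 / 114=12.68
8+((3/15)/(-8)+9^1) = 679/40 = 16.98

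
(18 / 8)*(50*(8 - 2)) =675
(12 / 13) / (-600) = -1 / 650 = -0.00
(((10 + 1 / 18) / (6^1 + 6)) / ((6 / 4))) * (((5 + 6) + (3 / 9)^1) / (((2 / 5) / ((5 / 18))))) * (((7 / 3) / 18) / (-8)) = -0.07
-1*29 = -29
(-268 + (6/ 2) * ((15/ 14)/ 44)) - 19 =-176747/ 616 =-286.93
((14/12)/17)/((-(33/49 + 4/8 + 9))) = -343/50847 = -0.01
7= 7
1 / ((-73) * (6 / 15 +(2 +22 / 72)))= -180 / 35551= -0.01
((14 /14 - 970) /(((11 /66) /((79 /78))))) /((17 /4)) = -18012 /13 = -1385.54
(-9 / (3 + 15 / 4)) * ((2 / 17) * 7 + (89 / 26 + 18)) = -19666 / 663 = -29.66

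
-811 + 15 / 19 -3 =-15451 / 19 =-813.21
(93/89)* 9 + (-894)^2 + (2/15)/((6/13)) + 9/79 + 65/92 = 23264739268351/29108340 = 799246.51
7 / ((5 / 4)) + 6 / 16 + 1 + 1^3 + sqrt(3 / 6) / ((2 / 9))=9 * sqrt(2) / 4 + 319 / 40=11.16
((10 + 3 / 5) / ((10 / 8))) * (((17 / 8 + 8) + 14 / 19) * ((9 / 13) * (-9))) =-545211 / 950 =-573.91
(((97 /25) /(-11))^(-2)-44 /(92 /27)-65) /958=-15121553 /207317906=-0.07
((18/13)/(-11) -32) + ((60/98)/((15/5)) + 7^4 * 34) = 571785762/7007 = 81602.08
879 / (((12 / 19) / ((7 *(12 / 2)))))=58453.50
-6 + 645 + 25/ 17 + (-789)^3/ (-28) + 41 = 8350198553/ 476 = 17542433.93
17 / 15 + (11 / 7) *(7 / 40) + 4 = 5.41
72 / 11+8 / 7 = 592 / 77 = 7.69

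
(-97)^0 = 1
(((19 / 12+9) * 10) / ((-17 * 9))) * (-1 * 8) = 2540 / 459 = 5.53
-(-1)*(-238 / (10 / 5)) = -119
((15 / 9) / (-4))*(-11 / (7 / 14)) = 9.17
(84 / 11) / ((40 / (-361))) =-7581 / 110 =-68.92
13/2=6.50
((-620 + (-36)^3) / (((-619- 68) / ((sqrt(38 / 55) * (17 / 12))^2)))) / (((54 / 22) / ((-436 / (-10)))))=7073896061 / 4173525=1694.95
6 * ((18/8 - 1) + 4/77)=1203/154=7.81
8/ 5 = 1.60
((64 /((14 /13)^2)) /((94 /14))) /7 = 2704 /2303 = 1.17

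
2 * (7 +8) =30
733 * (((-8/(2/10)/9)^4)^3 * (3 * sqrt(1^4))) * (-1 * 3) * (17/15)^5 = -5587511831921950720000000/7625597484987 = -732731021132.76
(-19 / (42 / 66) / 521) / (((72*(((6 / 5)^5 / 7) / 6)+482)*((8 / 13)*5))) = -1698125 / 44335274416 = -0.00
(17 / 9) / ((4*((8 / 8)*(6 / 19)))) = 323 / 216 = 1.50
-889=-889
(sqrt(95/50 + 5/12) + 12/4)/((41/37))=37 * sqrt(2085)/1230 + 111/41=4.08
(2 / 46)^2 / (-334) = -1 / 176686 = -0.00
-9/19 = -0.47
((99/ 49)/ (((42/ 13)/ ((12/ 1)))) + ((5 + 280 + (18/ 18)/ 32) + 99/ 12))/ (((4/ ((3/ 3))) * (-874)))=-3301423/ 38372096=-0.09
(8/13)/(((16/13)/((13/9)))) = 13/18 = 0.72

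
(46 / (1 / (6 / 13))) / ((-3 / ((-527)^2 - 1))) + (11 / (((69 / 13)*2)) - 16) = -3526061533 / 1794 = -1965474.66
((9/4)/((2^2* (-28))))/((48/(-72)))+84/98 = 795/896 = 0.89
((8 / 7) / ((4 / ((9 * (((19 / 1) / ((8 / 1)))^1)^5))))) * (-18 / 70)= -200564019 / 4014080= -49.97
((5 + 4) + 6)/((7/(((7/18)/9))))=5/54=0.09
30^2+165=1065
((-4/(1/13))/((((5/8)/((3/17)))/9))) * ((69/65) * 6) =-357696/425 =-841.64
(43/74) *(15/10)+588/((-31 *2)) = -8.61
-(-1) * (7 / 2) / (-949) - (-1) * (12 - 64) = -98703 / 1898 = -52.00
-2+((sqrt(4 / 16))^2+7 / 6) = -7 / 12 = -0.58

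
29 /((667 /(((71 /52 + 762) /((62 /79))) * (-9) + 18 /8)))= -28215891 /74152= -380.51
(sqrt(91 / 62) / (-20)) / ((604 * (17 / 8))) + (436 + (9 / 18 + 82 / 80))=437.52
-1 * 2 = -2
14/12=7/6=1.17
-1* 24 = -24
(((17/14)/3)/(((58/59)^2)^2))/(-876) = -205995137/416356520832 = -0.00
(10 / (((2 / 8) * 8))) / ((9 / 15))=25 / 3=8.33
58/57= 1.02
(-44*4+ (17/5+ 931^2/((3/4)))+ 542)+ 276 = 17344901/15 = 1156326.73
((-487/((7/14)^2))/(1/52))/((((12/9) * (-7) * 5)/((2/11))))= 151944/385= 394.66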